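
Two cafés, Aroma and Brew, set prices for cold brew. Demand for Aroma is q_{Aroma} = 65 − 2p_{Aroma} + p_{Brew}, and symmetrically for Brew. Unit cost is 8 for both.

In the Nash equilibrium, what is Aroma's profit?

Aroma's profit: π = (p_{Aroma} − 8)(65 − 2p_{Aroma} + p_{Brew}).
∂π/∂p_{Aroma} = 81 − 4p_{Aroma} + p_{Brew} = 0 ⇒ p_{Aroma} = 20.25 + 0.25p_{Brew}.
The game is symmetric, so in equilibrium p_{Brew} = p_{Aroma}: the reaction function gives 0.75p_{Aroma} = 20.25, hence p_{Aroma} = 27.
q_{Aroma} = 65 − 2·27 + 27 = 38.
Profit = (27 − 8)·38 = 722.

722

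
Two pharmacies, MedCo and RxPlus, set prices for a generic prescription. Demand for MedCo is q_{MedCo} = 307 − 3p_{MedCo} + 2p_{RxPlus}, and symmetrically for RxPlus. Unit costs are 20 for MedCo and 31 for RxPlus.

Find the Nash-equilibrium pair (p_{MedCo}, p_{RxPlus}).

MedCo's profit: π = (p_{MedCo} − 20)(307 − 3p_{MedCo} + 2p_{RxPlus}).
∂π/∂p_{MedCo} = 367 − 6p_{MedCo} + 2p_{RxPlus} = 0 ⇒ p_{MedCo} = 367/6 + (1/3)p_{RxPlus}.
Similarly p_{RxPlus} = 200/3 + (1/3)p_{MedCo}.
Solving the two reaction functions simultaneously: (1 − (1/3)(1/3))p_{MedCo} = 367/6 + (1/3)·(200/3), so (8/9)p_{MedCo} = 1501/18 and p_{MedCo} = 93.8125.
Then p_{RxPlus} = 200/3 + (1/3)·93.8125 = 97.9375.

93.8125, 97.9375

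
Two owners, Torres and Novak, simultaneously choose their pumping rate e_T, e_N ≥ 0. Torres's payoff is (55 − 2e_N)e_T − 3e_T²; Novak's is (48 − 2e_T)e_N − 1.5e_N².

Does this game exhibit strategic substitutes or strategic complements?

Expanding Torres's payoff: 55e_T − 2e_Ne_T − 3e_T².
∂π/∂e_T = 55 − 2e_N − 6e_T = 0, so e_T = 55/6 − (1/3)e_N.
The best-response slope de_T/de_N = −1/3 < 0: the reaction function is downward-sloping, so the choices are strategic substitutes.

strategic substitutes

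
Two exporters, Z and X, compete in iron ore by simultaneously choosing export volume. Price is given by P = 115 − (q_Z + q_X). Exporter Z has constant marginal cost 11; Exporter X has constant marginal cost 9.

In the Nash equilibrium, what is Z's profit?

1156

Exporter Z's profit: π = q_Z(115 − (q_Z + q_X)) − 11q_Z.
∂π/∂q_Z = 104 − 2q_Z − q_X = 0, so q_Z = 52 − 0.5q_X.
By the same steps for X: q_X = 53 − 0.5q_Z.
Plugging q_X into Z's best response: q_Z = 52 − 0.5(53 − 0.5q_Z) ⇒ 0.75q_Z = 25.5, so q_Z = 34.
Then q_X = 53 − 0.5·34 = 36.
Price P = 115 − 70 = 45.
Z's profit: (45 − 11)·34 = 1156.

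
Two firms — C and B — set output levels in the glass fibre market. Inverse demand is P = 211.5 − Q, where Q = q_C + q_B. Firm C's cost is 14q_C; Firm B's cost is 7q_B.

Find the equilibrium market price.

Firm C's profit: π = q_C(211.5 − (q_C + q_B)) − 14q_C.
∂π/∂q_C = 197.5 − 2q_C − q_B = 0, so q_C = 98.75 − 0.5q_B.
By the same steps for B: q_B = 102.25 − 0.5q_C.
Solving the two reaction functions simultaneously: (1 − (−0.5)(−0.5))q_C = 98.75 − 0.5·102.25, so 0.75q_C = 47.625 and q_C = 63.5.
Then q_B = 102.25 − 0.5·63.5 = 70.5.
Equilibrium price: P = 211.5 − 134 = 77.5.

77.5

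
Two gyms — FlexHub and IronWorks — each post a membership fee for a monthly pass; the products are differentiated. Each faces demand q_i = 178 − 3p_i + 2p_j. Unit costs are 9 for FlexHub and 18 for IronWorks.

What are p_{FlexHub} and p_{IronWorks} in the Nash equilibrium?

FlexHub's profit: π = (p_{FlexHub} − 9)(178 − 3p_{FlexHub} + 2p_{IronWorks}).
∂π/∂p_{FlexHub} = 205 − 6p_{FlexHub} + 2p_{IronWorks} = 0 ⇒ p_{FlexHub} = 205/6 + (1/3)p_{IronWorks}.
Similarly p_{IronWorks} = 116/3 + (1/3)p_{FlexHub}.
Solving the two reaction functions simultaneously: (1 − (1/3)(1/3))p_{FlexHub} = 205/6 + (1/3)·(116/3), so (8/9)p_{FlexHub} = 847/18 and p_{FlexHub} = 52.9375.
Then p_{IronWorks} = 116/3 + (1/3)·52.9375 = 56.3125.

52.9375, 56.3125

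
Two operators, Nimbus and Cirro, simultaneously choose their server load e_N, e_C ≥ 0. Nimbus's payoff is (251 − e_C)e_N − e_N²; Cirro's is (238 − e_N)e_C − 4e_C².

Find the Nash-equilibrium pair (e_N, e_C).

Expanding Nimbus's payoff: 251e_N − e_Ce_N − e_N².
∂π/∂e_N = 251 − e_C − 2e_N = 0, so e_N = 125.5 − 0.5e_C.
Likewise for Cirro: e_C = 29.75 − 0.125e_N.
Substituting the second reaction function into the first: e_N = 125.5 − 0.5(29.75 − 0.125e_N), which gives 0.9375e_N = 110.625 ⇒ e_N = 118.
Then e_C = 29.75 − 0.125·118 = 15.

118, 15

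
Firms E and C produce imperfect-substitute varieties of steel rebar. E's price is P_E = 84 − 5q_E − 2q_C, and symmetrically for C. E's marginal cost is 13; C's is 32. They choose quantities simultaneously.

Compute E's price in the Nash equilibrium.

44.5625

Firm E's profit: π = q_E(84 − 5q_E − 2q_C) − 13q_E.
∂π/∂q_E = 71 − 10q_E − 2q_C = 0 ⇒ q_E = 7.1 − 0.2q_C.
Similarly q_C = 5.2 − 0.2q_E.
Plugging q_C into E's best response: q_E = 7.1 − 0.2(5.2 − 0.2q_E) ⇒ 0.96q_E = 6.06, so q_E = 6.3125.
Then q_C = 5.2 − 0.2·6.3125 = 3.9375.
P_E = 84 − 5·6.3125 − 2·3.9375 = 44.5625.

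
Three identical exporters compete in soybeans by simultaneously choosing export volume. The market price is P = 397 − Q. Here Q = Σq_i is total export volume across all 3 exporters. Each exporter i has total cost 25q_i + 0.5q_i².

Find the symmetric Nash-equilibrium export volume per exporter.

74.4

A representative exporter's profit is π_i = q_i(397 − Q) − 25q_i − 0.5q_i², with Q = q_i + Σ_{j≠i} q_j.
First-order condition: 372 − 3q_i − Σ_{j≠i} q_j = 0.
With identical exporters, set every q_j = q: then 372 − 3q − 2q = 0, i.e. q = 372/5 = 74.4.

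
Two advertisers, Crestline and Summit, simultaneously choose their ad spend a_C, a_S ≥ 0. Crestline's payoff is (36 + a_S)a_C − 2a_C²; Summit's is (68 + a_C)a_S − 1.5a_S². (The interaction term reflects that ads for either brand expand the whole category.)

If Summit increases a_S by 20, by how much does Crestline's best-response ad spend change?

Expanding Crestline's payoff: 36a_C + a_Sa_C − 2a_C².
∂π/∂a_C = 36 + a_S − 4a_C = 0, so a_C = 9 + 0.25a_S.
The reaction-function slope is 0.25, so a 20-unit rise in a_S moves a_C by 0.25 × 20 = 5. Crestline's best response rises — the actions are strategic complements.

5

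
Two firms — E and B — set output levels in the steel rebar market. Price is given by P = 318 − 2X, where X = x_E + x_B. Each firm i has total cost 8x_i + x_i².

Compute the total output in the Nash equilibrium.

77.5

Firm E's profit: π = x_E(318 − 2(x_E + x_B)) − 8x_E − x_E².
∂π/∂x_E = 310 − 6x_E − 2x_B = 0, so x_E = 155/3 − (1/3)x_B.
Setting x_E = x_B in the reaction function: x_E = 155/3 − (1/3)x_E, so x_E = (155/3) / (4/3) = 38.75.
Total output: 38.75 + 38.75 = 77.5.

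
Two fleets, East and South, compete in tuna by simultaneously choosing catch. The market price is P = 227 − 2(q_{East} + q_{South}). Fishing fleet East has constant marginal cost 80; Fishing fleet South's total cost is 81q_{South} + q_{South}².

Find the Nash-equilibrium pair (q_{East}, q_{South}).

Fishing fleet East's profit: π = q_{East}(227 − 2(q_{East} + q_{South})) − 80q_{East}.
∂π/∂q_{East} = 147 − 4q_{East} − 2q_{South} = 0, so q_{East} = 36.75 − 0.5q_{South}.
For South: ∂π/∂q_{South} = 146 − 6q_{South} − 2q_{East} = 0 ⇒ q_{South} = 73/3 − (1/3)q_{East}.
Plugging q_{South} into East's best response: q_{East} = 36.75 − 0.5(73/3 − (1/3)q_{East}) ⇒ (5/6)q_{East} = 295/12, so q_{East} = 29.5.
Then q_{South} = 73/3 − (1/3)·29.5 = 14.5.

29.5, 14.5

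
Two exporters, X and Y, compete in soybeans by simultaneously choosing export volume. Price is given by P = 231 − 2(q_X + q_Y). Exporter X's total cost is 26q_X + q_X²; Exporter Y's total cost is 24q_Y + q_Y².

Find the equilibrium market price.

128

Exporter X's profit: π = q_X(231 − 2(q_X + q_Y)) − 26q_X − q_X².
∂π/∂q_X = 205 − 6q_X − 2q_Y = 0, so q_X = 205/6 − (1/3)q_Y.
By the same steps for Y: q_Y = 34.5 − (1/3)q_X.
Substituting the second reaction function into the first: q_X = 205/6 − (1/3)(34.5 − (1/3)q_X), which gives (8/9)q_X = 68/3 ⇒ q_X = 25.5.
Then q_Y = 34.5 − (1/3)·25.5 = 26.
Equilibrium price: P = 231 − 2·51.5 = 128.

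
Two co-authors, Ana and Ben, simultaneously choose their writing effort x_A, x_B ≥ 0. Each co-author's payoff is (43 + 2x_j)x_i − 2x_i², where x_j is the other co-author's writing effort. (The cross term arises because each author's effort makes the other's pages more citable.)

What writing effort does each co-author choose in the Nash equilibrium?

Ana's payoff is (43 + 2x_B)x_A − 2x_A².
∂π/∂x_A = 43 + 2x_B − 4x_A = 0, so x_A = 10.75 + 0.5x_B.
By symmetry x_B = x_A; substituting into the reaction function, 0.5x_A = 10.75 and x_A = 21.5.

21.5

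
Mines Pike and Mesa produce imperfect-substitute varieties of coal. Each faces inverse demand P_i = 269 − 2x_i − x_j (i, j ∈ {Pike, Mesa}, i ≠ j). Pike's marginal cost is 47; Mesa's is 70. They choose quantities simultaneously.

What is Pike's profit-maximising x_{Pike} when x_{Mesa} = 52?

Mine Pike's profit: π = x_{Pike}(269 − 2x_{Pike} − x_{Mesa}) − 47x_{Pike}.
∂π/∂x_{Pike} = 222 − 4x_{Pike} − x_{Mesa} = 0 ⇒ x_{Pike} = 55.5 − 0.25x_{Mesa}.
At x_{Mesa} = 52: x_{Pike} = 55.5 − 0.25·52 = 42.5.

42.5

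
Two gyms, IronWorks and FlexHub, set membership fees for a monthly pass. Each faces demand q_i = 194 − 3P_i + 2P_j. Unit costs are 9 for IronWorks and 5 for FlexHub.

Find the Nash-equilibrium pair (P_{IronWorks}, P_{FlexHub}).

54.5, 53

IronWorks's profit: π = (P_{IronWorks} − 9)(194 − 3P_{IronWorks} + 2P_{FlexHub}).
∂π/∂P_{IronWorks} = 221 − 6P_{IronWorks} + 2P_{FlexHub} = 0 ⇒ P_{IronWorks} = 221/6 + (1/3)P_{FlexHub}.
Similarly P_{FlexHub} = 209/6 + (1/3)P_{IronWorks}.
Plugging P_{FlexHub} into IronWorks's best response: P_{IronWorks} = 221/6 + (1/3)(209/6 + (1/3)P_{IronWorks}) ⇒ (8/9)P_{IronWorks} = 436/9, so P_{IronWorks} = 54.5.
Then P_{FlexHub} = 209/6 + (1/3)·54.5 = 53.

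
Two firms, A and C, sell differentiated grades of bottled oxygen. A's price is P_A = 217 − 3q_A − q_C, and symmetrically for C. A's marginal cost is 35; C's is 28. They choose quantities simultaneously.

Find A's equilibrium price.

Firm A's profit: π = q_A(217 − 3q_A − q_C) − 35q_A.
∂π/∂q_A = 182 − 6q_A − q_C = 0 ⇒ q_A = 91/3 − (1/6)q_C.
Similarly q_C = 31.5 − (1/6)q_A.
Substituting the second reaction function into the first: q_A = 91/3 − (1/6)(31.5 − (1/6)q_A), which gives (35/36)q_A = 301/12 ⇒ q_A = 25.8.
Then q_C = 31.5 − (1/6)·25.8 = 27.2.
P_A = 217 − 3·25.8 − 27.2 = 112.4.

112.4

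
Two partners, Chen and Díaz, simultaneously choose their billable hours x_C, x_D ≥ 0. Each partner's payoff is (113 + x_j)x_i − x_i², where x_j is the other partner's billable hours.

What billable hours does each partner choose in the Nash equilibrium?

113

Chen's payoff is (113 + x_D)x_C − x_C².
∂π/∂x_C = 113 + x_D − 2x_C = 0, so x_C = 56.5 + 0.5x_D.
By symmetry x_D = x_C; substituting into the reaction function, 0.5x_C = 56.5 and x_C = 113.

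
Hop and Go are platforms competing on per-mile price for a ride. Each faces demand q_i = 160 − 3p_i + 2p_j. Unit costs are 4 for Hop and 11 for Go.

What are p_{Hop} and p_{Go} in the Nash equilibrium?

Hop's profit: π = (p_{Hop} − 4)(160 − 3p_{Hop} + 2p_{Go}).
∂π/∂p_{Hop} = 172 − 6p_{Hop} + 2p_{Go} = 0 ⇒ p_{Hop} = 86/3 + (1/3)p_{Go}.
Similarly p_{Go} = 193/6 + (1/3)p_{Hop}.
Solving the two reaction functions simultaneously: (1 − (1/3)(1/3))p_{Hop} = 86/3 + (1/3)·(193/6), so (8/9)p_{Hop} = 709/18 and p_{Hop} = 44.3125.
Then p_{Go} = 193/6 + (1/3)·44.3125 = 46.9375.

44.3125, 46.9375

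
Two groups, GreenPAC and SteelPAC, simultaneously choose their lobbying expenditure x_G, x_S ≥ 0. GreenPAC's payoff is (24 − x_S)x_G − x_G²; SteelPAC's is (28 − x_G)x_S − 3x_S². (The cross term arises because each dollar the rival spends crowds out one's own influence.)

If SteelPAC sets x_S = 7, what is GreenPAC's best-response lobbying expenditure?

8.5

Expanding GreenPAC's payoff: 24x_G − x_Sx_G − x_G².
∂π/∂x_G = 24 − x_S − 2x_G = 0, so x_G = 12 − 0.5x_S.
At x_S = 7: x_G = 12 − 0.5·7 = 8.5.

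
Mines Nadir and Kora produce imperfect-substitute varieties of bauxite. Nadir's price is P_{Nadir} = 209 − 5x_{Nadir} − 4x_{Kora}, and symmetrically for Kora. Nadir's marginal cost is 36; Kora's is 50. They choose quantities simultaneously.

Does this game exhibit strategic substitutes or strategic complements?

Mine Nadir's profit: π = x_{Nadir}(209 − 5x_{Nadir} − 4x_{Kora}) − 36x_{Nadir}.
∂π/∂x_{Nadir} = 173 − 10x_{Nadir} − 4x_{Kora} = 0 ⇒ x_{Nadir} = 17.3 − 0.4x_{Kora}.
The best-response slope dx_{Nadir}/dx_{Kora} = −0.4 < 0: the reaction function is downward-sloping, so the choices are strategic substitutes.

strategic substitutes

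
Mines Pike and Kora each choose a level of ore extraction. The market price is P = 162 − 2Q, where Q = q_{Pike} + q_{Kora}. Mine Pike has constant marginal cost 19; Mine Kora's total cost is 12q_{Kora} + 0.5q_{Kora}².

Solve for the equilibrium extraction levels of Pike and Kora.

Mine Pike's profit: π = q_{Pike}(162 − 2(q_{Pike} + q_{Kora})) − 19q_{Pike}.
∂π/∂q_{Pike} = 143 − 4q_{Pike} − 2q_{Kora} = 0, so q_{Pike} = 35.75 − 0.5q_{Kora}.
For Kora: ∂π/∂q_{Kora} = 150 − 5q_{Kora} − 2q_{Pike} = 0 ⇒ q_{Kora} = 30 − 0.4q_{Pike}.
Plugging q_{Kora} into Pike's best response: q_{Pike} = 35.75 − 0.5(30 − 0.4q_{Pike}) ⇒ 0.8q_{Pike} = 20.75, so q_{Pike} = 25.9375.
Then q_{Kora} = 30 − 0.4·25.9375 = 19.625.

25.9375, 19.625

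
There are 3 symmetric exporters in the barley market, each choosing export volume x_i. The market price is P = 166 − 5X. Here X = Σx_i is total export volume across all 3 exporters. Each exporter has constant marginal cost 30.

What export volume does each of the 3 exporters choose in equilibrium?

6.8

A representative exporter's profit is π_i = x_i(166 − 5X) − 30x_i, with X = x_i + Σ_{j≠i} x_j.
First-order condition: 136 − 10x_i − 5Σ_{j≠i} x_j = 0.
Imposing symmetry (x_j = x for all j) turns Σ_{j≠i} x_j into 2x, so 136 = 20x and x = 6.8.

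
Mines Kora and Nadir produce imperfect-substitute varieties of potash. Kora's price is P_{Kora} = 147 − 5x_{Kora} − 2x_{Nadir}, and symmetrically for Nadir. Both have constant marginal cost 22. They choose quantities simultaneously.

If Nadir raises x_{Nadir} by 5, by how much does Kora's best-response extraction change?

Mine Kora's profit: π = x_{Kora}(147 − 5x_{Kora} − 2x_{Nadir}) − 22x_{Kora}.
∂π/∂x_{Kora} = 125 − 10x_{Kora} − 2x_{Nadir} = 0 ⇒ x_{Kora} = 12.5 − 0.2x_{Nadir}.
The reaction-function slope is −0.2, so a 5-unit rise in x_{Nadir} moves x_{Kora} by −0.2 × 5 = −1. Kora's best response falls — the actions are strategic substitutes.

-1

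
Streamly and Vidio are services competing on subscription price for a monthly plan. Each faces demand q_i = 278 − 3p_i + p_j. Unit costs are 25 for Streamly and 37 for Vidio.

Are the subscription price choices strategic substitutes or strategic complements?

strategic complements

Streamly's profit: π = (p_{Streamly} − 25)(278 − 3p_{Streamly} + p_{Vidio}).
∂π/∂p_{Streamly} = 353 − 6p_{Streamly} + p_{Vidio} = 0 ⇒ p_{Streamly} = 353/6 + (1/6)p_{Vidio}.
The best-response slope dp_{Streamly}/dp_{Vidio} = 1/6 > 0: the reaction function is upward-sloping, so the choices are strategic complements.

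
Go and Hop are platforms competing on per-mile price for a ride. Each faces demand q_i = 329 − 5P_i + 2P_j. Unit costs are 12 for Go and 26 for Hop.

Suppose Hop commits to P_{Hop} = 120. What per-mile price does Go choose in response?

Go's profit: π = (P_{Go} − 12)(329 − 5P_{Go} + 2P_{Hop}).
∂π/∂P_{Go} = 389 − 10P_{Go} + 2P_{Hop} = 0 ⇒ P_{Go} = 38.9 + 0.2P_{Hop}.
At P_{Hop} = 120: P_{Go} = 38.9 + 0.2·120 = 62.9.

62.9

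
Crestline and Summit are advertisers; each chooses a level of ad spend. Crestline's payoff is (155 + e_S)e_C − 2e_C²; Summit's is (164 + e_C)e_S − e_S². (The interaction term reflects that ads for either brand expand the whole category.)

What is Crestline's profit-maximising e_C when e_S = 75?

Expanding Crestline's payoff: 155e_C + e_Se_C − 2e_C².
∂π/∂e_C = 155 + e_S − 4e_C = 0, so e_C = 38.75 + 0.25e_S.
At e_S = 75: e_C = 38.75 + 0.25·75 = 57.5.

57.5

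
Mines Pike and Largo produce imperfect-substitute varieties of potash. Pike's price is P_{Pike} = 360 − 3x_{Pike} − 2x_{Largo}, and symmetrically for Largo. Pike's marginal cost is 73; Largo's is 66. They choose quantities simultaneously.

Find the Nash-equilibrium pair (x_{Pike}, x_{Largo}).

35.4375, 37.1875

Mine Pike's profit: π = x_{Pike}(360 − 3x_{Pike} − 2x_{Largo}) − 73x_{Pike}.
∂π/∂x_{Pike} = 287 − 6x_{Pike} − 2x_{Largo} = 0 ⇒ x_{Pike} = 287/6 − (1/3)x_{Largo}.
Similarly x_{Largo} = 49 − (1/3)x_{Pike}.
Substituting the second reaction function into the first: x_{Pike} = 287/6 − (1/3)(49 − (1/3)x_{Pike}), which gives (8/9)x_{Pike} = 31.5 ⇒ x_{Pike} = 35.4375.
Then x_{Largo} = 49 − (1/3)·35.4375 = 37.1875.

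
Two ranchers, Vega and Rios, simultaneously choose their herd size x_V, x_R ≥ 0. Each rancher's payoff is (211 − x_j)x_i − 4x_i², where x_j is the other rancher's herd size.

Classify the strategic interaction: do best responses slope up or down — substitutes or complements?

Vega's payoff is (211 − x_R)x_V − 4x_V².
∂π/∂x_V = 211 − x_R − 8x_V = 0, so x_V = 26.375 − 0.125x_R.
The best-response slope dx_V/dx_R = −0.125 < 0: the reaction function is downward-sloping, so the choices are strategic substitutes.

strategic substitutes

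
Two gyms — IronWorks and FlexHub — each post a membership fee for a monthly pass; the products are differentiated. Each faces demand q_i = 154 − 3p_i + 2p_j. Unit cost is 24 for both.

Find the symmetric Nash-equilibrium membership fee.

56.5

IronWorks's profit: π = (p_{IronWorks} − 24)(154 − 3p_{IronWorks} + 2p_{FlexHub}).
∂π/∂p_{IronWorks} = 226 − 6p_{IronWorks} + 2p_{FlexHub} = 0 ⇒ p_{IronWorks} = 113/3 + (1/3)p_{FlexHub}.
The game is symmetric, so in equilibrium p_{FlexHub} = p_{IronWorks}: the reaction function gives (2/3)p_{IronWorks} = 113/3, hence p_{IronWorks} = 56.5.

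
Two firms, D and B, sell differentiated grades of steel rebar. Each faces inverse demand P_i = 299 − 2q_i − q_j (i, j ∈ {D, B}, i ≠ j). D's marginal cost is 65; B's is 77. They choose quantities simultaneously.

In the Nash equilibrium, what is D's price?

Firm D's profit: π = q_D(299 − 2q_D − q_B) − 65q_D.
∂π/∂q_D = 234 − 4q_D − q_B = 0 ⇒ q_D = 58.5 − 0.25q_B.
Similarly q_B = 55.5 − 0.25q_D.
Solving the two reaction functions simultaneously: (1 − (−0.25)(−0.25))q_D = 58.5 − 0.25·55.5, so 0.9375q_D = 44.625 and q_D = 47.6.
Then q_B = 55.5 − 0.25·47.6 = 43.6.
P_D = 299 − 2·47.6 − 43.6 = 160.2.

160.2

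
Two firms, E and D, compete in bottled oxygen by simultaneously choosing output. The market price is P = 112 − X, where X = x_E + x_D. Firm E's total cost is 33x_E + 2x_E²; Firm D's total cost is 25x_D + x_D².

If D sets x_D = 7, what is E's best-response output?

12

Firm E's profit: π = x_E(112 − (x_E + x_D)) − 33x_E − 2x_E².
∂π/∂x_E = 79 − 6x_E − x_D = 0, so x_E = 79/6 − (1/6)x_D.
At x_D = 7: x_E = 79/6 − (1/6)·7 = 12.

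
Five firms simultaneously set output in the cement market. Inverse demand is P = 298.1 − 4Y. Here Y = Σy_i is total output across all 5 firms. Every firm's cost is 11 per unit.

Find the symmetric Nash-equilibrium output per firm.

A representative firm's profit is π_i = y_i(298.1 − 4Y) − 11y_i, with Y = y_i + Σ_{j≠i} y_j.
First-order condition: 287.1 − 8y_i − 4Σ_{j≠i} y_j = 0.
With identical firms, set every y_j = y: then 287.1 − 8y − 16y = 0, i.e. y = 287.1/24 = 11.9625.

11.9625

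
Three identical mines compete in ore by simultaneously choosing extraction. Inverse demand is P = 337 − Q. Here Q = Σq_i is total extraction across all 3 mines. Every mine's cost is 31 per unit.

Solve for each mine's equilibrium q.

A representative mine's profit is π_i = q_i(337 − Q) − 31q_i, with Q = q_i + Σ_{j≠i} q_j.
First-order condition: 306 − 2q_i − Σ_{j≠i} q_j = 0.
With identical mines, set every q_j = q: then 306 − 2q − 2q = 0, i.e. q = 306/4 = 76.5.

76.5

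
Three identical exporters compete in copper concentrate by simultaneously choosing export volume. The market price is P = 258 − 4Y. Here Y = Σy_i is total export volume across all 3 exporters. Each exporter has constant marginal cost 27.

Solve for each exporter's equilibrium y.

A representative exporter's profit is π_i = y_i(258 − 4Y) − 27y_i, with Y = y_i + Σ_{j≠i} y_j.
First-order condition: 231 − 8y_i − 4Σ_{j≠i} y_j = 0.
With identical exporters, set every y_j = y: then 231 − 8y − 8y = 0, i.e. y = 231/16 = 14.4375.

14.4375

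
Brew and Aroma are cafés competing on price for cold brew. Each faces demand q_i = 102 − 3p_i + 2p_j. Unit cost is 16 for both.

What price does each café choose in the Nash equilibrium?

37.5

Brew's profit: π = (p_{Brew} − 16)(102 − 3p_{Brew} + 2p_{Aroma}).
∂π/∂p_{Brew} = 150 − 6p_{Brew} + 2p_{Aroma} = 0 ⇒ p_{Brew} = 25 + (1/3)p_{Aroma}.
The game is symmetric, so in equilibrium p_{Aroma} = p_{Brew}: the reaction function gives (2/3)p_{Brew} = 25, hence p_{Brew} = 37.5.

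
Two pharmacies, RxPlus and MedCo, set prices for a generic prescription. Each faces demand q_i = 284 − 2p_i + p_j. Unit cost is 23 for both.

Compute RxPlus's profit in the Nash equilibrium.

RxPlus's profit: π = (p_{RxPlus} − 23)(284 − 2p_{RxPlus} + p_{MedCo}).
∂π/∂p_{RxPlus} = 330 − 4p_{RxPlus} + p_{MedCo} = 0 ⇒ p_{RxPlus} = 82.5 + 0.25p_{MedCo}.
By symmetry p_{MedCo} = p_{RxPlus}; substituting into the reaction function, 0.75p_{RxPlus} = 82.5 and p_{RxPlus} = 110.
q_{RxPlus} = 284 − 2·110 + 110 = 174.
Profit = (110 − 23)·174 = 15138.

15138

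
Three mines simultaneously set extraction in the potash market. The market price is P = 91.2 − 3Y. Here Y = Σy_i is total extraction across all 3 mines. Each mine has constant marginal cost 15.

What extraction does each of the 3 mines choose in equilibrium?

6.35

A representative mine's profit is π_i = y_i(91.2 − 3Y) − 15y_i, with Y = y_i + Σ_{j≠i} y_j.
First-order condition: 76.2 − 6y_i − 3Σ_{j≠i} y_j = 0.
Imposing symmetry (y_j = y for all j) turns Σ_{j≠i} y_j into 2y, so 76.2 = 12y and y = 6.35.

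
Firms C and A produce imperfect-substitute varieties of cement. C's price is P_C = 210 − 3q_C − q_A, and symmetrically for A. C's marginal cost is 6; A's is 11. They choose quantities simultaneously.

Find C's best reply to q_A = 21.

Firm C's profit: π = q_C(210 − 3q_C − q_A) − 6q_C.
∂π/∂q_C = 204 − 6q_C − q_A = 0 ⇒ q_C = 34 − (1/6)q_A.
At q_A = 21: q_C = 34 − (1/6)·21 = 30.5.

30.5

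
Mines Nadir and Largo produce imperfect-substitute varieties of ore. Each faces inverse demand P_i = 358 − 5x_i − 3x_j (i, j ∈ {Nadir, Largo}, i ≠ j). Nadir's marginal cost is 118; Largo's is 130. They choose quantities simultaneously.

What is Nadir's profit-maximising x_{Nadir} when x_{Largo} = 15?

Mine Nadir's profit: π = x_{Nadir}(358 − 5x_{Nadir} − 3x_{Largo}) − 118x_{Nadir}.
∂π/∂x_{Nadir} = 240 − 10x_{Nadir} − 3x_{Largo} = 0 ⇒ x_{Nadir} = 24 − 0.3x_{Largo}.
At x_{Largo} = 15: x_{Nadir} = 24 − 0.3·15 = 19.5.

19.5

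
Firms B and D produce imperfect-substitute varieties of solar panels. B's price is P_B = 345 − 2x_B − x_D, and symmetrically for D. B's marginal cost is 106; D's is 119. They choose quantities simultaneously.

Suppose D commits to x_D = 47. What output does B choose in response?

48

Firm B's profit: π = x_B(345 − 2x_B − x_D) − 106x_B.
∂π/∂x_B = 239 − 4x_B − x_D = 0 ⇒ x_B = 59.75 − 0.25x_D.
At x_D = 47: x_B = 59.75 − 0.25·47 = 48.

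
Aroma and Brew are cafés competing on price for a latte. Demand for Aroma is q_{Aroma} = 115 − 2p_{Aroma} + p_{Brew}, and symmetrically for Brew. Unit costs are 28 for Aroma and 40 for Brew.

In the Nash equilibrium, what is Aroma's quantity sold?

Aroma's profit: π = (p_{Aroma} − 28)(115 − 2p_{Aroma} + p_{Brew}).
∂π/∂p_{Aroma} = 171 − 4p_{Aroma} + p_{Brew} = 0 ⇒ p_{Aroma} = 42.75 + 0.25p_{Brew}.
Similarly p_{Brew} = 48.75 + 0.25p_{Aroma}.
Substituting the second reaction function into the first: p_{Aroma} = 42.75 + 0.25(48.75 + 0.25p_{Aroma}), which gives 0.9375p_{Aroma} = 54.9375 ⇒ p_{Aroma} = 58.6.
Then p_{Brew} = 48.75 + 0.25·58.6 = 63.4.
q_{Aroma} = 115 − 2·58.6 + 63.4 = 61.2.

61.2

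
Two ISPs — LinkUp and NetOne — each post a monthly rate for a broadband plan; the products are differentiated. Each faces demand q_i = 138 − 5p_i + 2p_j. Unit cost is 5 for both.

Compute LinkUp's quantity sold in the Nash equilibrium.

76.875

LinkUp's profit: π = (p_{LinkUp} − 5)(138 − 5p_{LinkUp} + 2p_{NetOne}).
∂π/∂p_{LinkUp} = 163 − 10p_{LinkUp} + 2p_{NetOne} = 0 ⇒ p_{LinkUp} = 16.3 + 0.2p_{NetOne}.
The game is symmetric, so in equilibrium p_{NetOne} = p_{LinkUp}: the reaction function gives 0.8p_{LinkUp} = 16.3, hence p_{LinkUp} = 20.375.
q_{LinkUp} = 138 − 5·20.375 + 2·20.375 = 76.875.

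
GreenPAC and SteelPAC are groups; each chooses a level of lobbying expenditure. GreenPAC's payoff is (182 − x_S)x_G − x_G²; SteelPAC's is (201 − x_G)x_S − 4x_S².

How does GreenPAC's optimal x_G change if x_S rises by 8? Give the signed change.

-4

Expanding GreenPAC's payoff: 182x_G − x_Sx_G − x_G².
∂π/∂x_G = 182 − x_S − 2x_G = 0, so x_G = 91 − 0.5x_S.
The reaction-function slope is −0.5, so an 8-unit rise in x_S moves x_G by −0.5 × 8 = −4. GreenPAC's best response falls — the actions are strategic substitutes.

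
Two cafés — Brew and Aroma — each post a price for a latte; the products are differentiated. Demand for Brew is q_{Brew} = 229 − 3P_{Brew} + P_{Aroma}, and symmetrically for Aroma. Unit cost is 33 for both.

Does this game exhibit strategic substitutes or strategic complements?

Brew's profit: π = (P_{Brew} − 33)(229 − 3P_{Brew} + P_{Aroma}).
∂π/∂P_{Brew} = 328 − 6P_{Brew} + P_{Aroma} = 0 ⇒ P_{Brew} = 164/3 + (1/6)P_{Aroma}.
The best-response slope dP_{Brew}/dP_{Aroma} = 1/6 > 0: the reaction function is upward-sloping, so the choices are strategic complements.

strategic complements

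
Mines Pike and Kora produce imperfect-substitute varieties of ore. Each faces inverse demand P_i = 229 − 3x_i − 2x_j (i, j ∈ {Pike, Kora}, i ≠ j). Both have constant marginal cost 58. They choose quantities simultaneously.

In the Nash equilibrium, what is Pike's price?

122.125

Mine Pike's profit: π = x_{Pike}(229 − 3x_{Pike} − 2x_{Kora}) − 58x_{Pike}.
∂π/∂x_{Pike} = 171 − 6x_{Pike} − 2x_{Kora} = 0 ⇒ x_{Pike} = 28.5 − (1/3)x_{Kora}.
Setting x_{Pike} = x_{Kora} in the reaction function: x_{Pike} = 28.5 − (1/3)x_{Pike}, so x_{Pike} = 28.5 / (4/3) = 21.375.
P_{Pike} = 229 − 3·21.375 − 2·21.375 = 122.125.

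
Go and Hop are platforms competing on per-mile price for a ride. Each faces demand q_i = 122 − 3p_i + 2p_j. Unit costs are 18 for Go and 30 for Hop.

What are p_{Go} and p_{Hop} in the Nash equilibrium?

Go's profit: π = (p_{Go} − 18)(122 − 3p_{Go} + 2p_{Hop}).
∂π/∂p_{Go} = 176 − 6p_{Go} + 2p_{Hop} = 0 ⇒ p_{Go} = 88/3 + (1/3)p_{Hop}.
Similarly p_{Hop} = 106/3 + (1/3)p_{Go}.
Solving the two reaction functions simultaneously: (1 − (1/3)(1/3))p_{Go} = 88/3 + (1/3)·(106/3), so (8/9)p_{Go} = 370/9 and p_{Go} = 46.25.
Then p_{Hop} = 106/3 + (1/3)·46.25 = 50.75.

46.25, 50.75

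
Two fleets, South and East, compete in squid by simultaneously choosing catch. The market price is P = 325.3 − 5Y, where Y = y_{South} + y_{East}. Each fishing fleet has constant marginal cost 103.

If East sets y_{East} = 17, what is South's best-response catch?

13.73

Fishing fleet South's profit: π = y_{South}(325.3 − 5(y_{South} + y_{East})) − 103y_{South}.
∂π/∂y_{South} = 222.3 − 10y_{South} − 5y_{East} = 0, so y_{South} = 22.23 − 0.5y_{East}.
At y_{East} = 17: y_{South} = 22.23 − 0.5·17 = 13.73.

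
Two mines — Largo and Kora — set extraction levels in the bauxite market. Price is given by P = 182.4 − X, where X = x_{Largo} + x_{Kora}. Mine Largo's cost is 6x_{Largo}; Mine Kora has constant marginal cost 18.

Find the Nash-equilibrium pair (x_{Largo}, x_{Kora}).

Mine Largo's profit: π = x_{Largo}(182.4 − (x_{Largo} + x_{Kora})) − 6x_{Largo}.
∂π/∂x_{Largo} = 176.4 − 2x_{Largo} − x_{Kora} = 0, so x_{Largo} = 88.2 − 0.5x_{Kora}.
By the same steps for Kora: x_{Kora} = 82.2 − 0.5x_{Largo}.
Solving the two reaction functions simultaneously: (1 − (−0.5)(−0.5))x_{Largo} = 88.2 − 0.5·82.2, so 0.75x_{Largo} = 47.1 and x_{Largo} = 62.8.
Then x_{Kora} = 82.2 − 0.5·62.8 = 50.8.

62.8, 50.8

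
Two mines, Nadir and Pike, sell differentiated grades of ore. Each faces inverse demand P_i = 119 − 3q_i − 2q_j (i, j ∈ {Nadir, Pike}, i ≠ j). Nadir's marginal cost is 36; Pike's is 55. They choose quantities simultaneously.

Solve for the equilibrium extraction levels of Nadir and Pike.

11.5625, 6.8125

Mine Nadir's profit: π = q_{Nadir}(119 − 3q_{Nadir} − 2q_{Pike}) − 36q_{Nadir}.
∂π/∂q_{Nadir} = 83 − 6q_{Nadir} − 2q_{Pike} = 0 ⇒ q_{Nadir} = 83/6 − (1/3)q_{Pike}.
Similarly q_{Pike} = 32/3 − (1/3)q_{Nadir}.
Substituting the second reaction function into the first: q_{Nadir} = 83/6 − (1/3)(32/3 − (1/3)q_{Nadir}), which gives (8/9)q_{Nadir} = 185/18 ⇒ q_{Nadir} = 11.5625.
Then q_{Pike} = 32/3 − (1/3)·11.5625 = 6.8125.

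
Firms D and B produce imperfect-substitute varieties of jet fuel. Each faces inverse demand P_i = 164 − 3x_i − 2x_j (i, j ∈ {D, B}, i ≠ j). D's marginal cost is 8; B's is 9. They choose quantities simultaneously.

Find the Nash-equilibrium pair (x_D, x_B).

19.5625, 19.3125

Firm D's profit: π = x_D(164 − 3x_D − 2x_B) − 8x_D.
∂π/∂x_D = 156 − 6x_D − 2x_B = 0 ⇒ x_D = 26 − (1/3)x_B.
Similarly x_B = 155/6 − (1/3)x_D.
Substituting the second reaction function into the first: x_D = 26 − (1/3)(155/6 − (1/3)x_D), which gives (8/9)x_D = 313/18 ⇒ x_D = 19.5625.
Then x_B = 155/6 − (1/3)·19.5625 = 19.3125.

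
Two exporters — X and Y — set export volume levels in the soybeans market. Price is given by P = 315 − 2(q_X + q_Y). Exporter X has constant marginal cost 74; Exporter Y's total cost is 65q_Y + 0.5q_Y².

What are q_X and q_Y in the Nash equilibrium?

44.0625, 32.375

Exporter X's profit: π = q_X(315 − 2(q_X + q_Y)) − 74q_X.
∂π/∂q_X = 241 − 4q_X − 2q_Y = 0, so q_X = 60.25 − 0.5q_Y.
For Y: ∂π/∂q_Y = 250 − 5q_Y − 2q_X = 0 ⇒ q_Y = 50 − 0.4q_X.
Substituting the second reaction function into the first: q_X = 60.25 − 0.5(50 − 0.4q_X), which gives 0.8q_X = 35.25 ⇒ q_X = 44.0625.
Then q_Y = 50 − 0.4·44.0625 = 32.375.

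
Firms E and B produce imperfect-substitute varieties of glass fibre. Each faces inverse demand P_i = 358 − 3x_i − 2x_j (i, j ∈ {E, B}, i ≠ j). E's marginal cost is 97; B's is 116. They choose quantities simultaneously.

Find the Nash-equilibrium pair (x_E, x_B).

33.8125, 29.0625

Firm E's profit: π = x_E(358 − 3x_E − 2x_B) − 97x_E.
∂π/∂x_E = 261 − 6x_E − 2x_B = 0 ⇒ x_E = 43.5 − (1/3)x_B.
Similarly x_B = 121/3 − (1/3)x_E.
Substituting the second reaction function into the first: x_E = 43.5 − (1/3)(121/3 − (1/3)x_E), which gives (8/9)x_E = 541/18 ⇒ x_E = 33.8125.
Then x_B = 121/3 − (1/3)·33.8125 = 29.0625.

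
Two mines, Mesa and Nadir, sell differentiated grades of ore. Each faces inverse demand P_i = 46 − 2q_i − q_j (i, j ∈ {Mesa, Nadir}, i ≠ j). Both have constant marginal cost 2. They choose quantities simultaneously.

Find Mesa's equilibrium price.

Mine Mesa's profit: π = q_{Mesa}(46 − 2q_{Mesa} − q_{Nadir}) − 2q_{Mesa}.
∂π/∂q_{Mesa} = 44 − 4q_{Mesa} − q_{Nadir} = 0 ⇒ q_{Mesa} = 11 − 0.25q_{Nadir}.
Setting q_{Mesa} = q_{Nadir} in the reaction function: q_{Mesa} = 11 − 0.25q_{Mesa}, so q_{Mesa} = 11 / 1.25 = 8.8.
P_{Mesa} = 46 − 2·8.8 − 8.8 = 19.6.

19.6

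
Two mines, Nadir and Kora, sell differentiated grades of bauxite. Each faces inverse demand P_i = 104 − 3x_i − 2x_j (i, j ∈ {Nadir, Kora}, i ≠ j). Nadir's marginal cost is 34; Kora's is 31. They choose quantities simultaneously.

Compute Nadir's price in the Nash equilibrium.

59.6875

Mine Nadir's profit: π = x_{Nadir}(104 − 3x_{Nadir} − 2x_{Kora}) − 34x_{Nadir}.
∂π/∂x_{Nadir} = 70 − 6x_{Nadir} − 2x_{Kora} = 0 ⇒ x_{Nadir} = 35/3 − (1/3)x_{Kora}.
Similarly x_{Kora} = 73/6 − (1/3)x_{Nadir}.
Plugging x_{Kora} into Nadir's best response: x_{Nadir} = 35/3 − (1/3)(73/6 − (1/3)x_{Nadir}) ⇒ (8/9)x_{Nadir} = 137/18, so x_{Nadir} = 8.5625.
Then x_{Kora} = 73/6 − (1/3)·8.5625 = 9.3125.
P_{Nadir} = 104 − 3·8.5625 − 2·9.3125 = 59.6875.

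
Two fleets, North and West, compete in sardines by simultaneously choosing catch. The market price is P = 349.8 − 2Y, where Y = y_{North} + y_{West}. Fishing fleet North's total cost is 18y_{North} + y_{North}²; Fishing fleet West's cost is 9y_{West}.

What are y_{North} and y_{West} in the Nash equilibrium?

32.28, 69.06

Fishing fleet North's profit: π = y_{North}(349.8 − 2(y_{North} + y_{West})) − 18y_{North} − y_{North}².
∂π/∂y_{North} = 331.8 − 6y_{North} − 2y_{West} = 0, so y_{North} = 55.3 − (1/3)y_{West}.
For West: ∂π/∂y_{West} = 340.8 − 4y_{West} − 2y_{North} = 0 ⇒ y_{West} = 85.2 − 0.5y_{North}.
Plugging y_{West} into North's best response: y_{North} = 55.3 − (1/3)(85.2 − 0.5y_{North}) ⇒ (5/6)y_{North} = 26.9, so y_{North} = 32.28.
Then y_{West} = 85.2 − 0.5·32.28 = 69.06.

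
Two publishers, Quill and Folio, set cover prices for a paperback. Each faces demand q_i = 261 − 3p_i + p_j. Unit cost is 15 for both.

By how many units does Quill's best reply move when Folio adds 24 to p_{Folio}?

Quill's profit: π = (p_{Quill} − 15)(261 − 3p_{Quill} + p_{Folio}).
∂π/∂p_{Quill} = 306 − 6p_{Quill} + p_{Folio} = 0 ⇒ p_{Quill} = 51 + (1/6)p_{Folio}.
The reaction-function slope is 1/6, so a 24-unit rise in p_{Folio} moves p_{Quill} by 1/6 × 24 = 4. Quill's best response rises — the actions are strategic complements.

4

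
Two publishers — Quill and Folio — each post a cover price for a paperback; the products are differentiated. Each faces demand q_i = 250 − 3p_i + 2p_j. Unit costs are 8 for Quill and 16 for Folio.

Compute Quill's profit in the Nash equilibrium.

11532

Quill's profit: π = (p_{Quill} − 8)(250 − 3p_{Quill} + 2p_{Folio}).
∂π/∂p_{Quill} = 274 − 6p_{Quill} + 2p_{Folio} = 0 ⇒ p_{Quill} = 137/3 + (1/3)p_{Folio}.
Similarly p_{Folio} = 149/3 + (1/3)p_{Quill}.
Solving the two reaction functions simultaneously: (1 − (1/3)(1/3))p_{Quill} = 137/3 + (1/3)·(149/3), so (8/9)p_{Quill} = 560/9 and p_{Quill} = 70.
Then p_{Folio} = 149/3 + (1/3)·70 = 73.
q_{Quill} = 250 − 3·70 + 2·73 = 186.
Profit = (70 − 8)·186 = 11532.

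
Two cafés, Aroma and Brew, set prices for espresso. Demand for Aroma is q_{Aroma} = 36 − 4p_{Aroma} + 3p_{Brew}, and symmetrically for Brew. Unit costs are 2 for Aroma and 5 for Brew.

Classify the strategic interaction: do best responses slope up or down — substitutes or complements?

Aroma's profit: π = (p_{Aroma} − 2)(36 − 4p_{Aroma} + 3p_{Brew}).
∂π/∂p_{Aroma} = 44 − 8p_{Aroma} + 3p_{Brew} = 0 ⇒ p_{Aroma} = 5.5 + 0.375p_{Brew}.
The best-response slope dp_{Aroma}/dp_{Brew} = 0.375 > 0: the reaction function is upward-sloping, so the choices are strategic complements.

strategic complements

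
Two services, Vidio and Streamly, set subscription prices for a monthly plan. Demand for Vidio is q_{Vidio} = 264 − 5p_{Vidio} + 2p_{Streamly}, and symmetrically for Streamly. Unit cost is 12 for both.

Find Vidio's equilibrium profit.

Vidio's profit: π = (p_{Vidio} − 12)(264 − 5p_{Vidio} + 2p_{Streamly}).
∂π/∂p_{Vidio} = 324 − 10p_{Vidio} + 2p_{Streamly} = 0 ⇒ p_{Vidio} = 32.4 + 0.2p_{Streamly}.
The game is symmetric, so in equilibrium p_{Streamly} = p_{Vidio}: the reaction function gives 0.8p_{Vidio} = 32.4, hence p_{Vidio} = 40.5.
q_{Vidio} = 264 − 5·40.5 + 2·40.5 = 142.5.
Profit = (40.5 − 12)·142.5 = 4061.25.

4061.25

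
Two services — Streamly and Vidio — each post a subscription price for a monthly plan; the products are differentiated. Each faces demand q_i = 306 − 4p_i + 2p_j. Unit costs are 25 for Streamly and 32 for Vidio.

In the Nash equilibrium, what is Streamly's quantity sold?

174.4

Streamly's profit: π = (p_{Streamly} − 25)(306 − 4p_{Streamly} + 2p_{Vidio}).
∂π/∂p_{Streamly} = 406 − 8p_{Streamly} + 2p_{Vidio} = 0 ⇒ p_{Streamly} = 50.75 + 0.25p_{Vidio}.
Similarly p_{Vidio} = 54.25 + 0.25p_{Streamly}.
Substituting the second reaction function into the first: p_{Streamly} = 50.75 + 0.25(54.25 + 0.25p_{Streamly}), which gives 0.9375p_{Streamly} = 64.3125 ⇒ p_{Streamly} = 68.6.
Then p_{Vidio} = 54.25 + 0.25·68.6 = 71.4.
q_{Streamly} = 306 − 4·68.6 + 2·71.4 = 174.4.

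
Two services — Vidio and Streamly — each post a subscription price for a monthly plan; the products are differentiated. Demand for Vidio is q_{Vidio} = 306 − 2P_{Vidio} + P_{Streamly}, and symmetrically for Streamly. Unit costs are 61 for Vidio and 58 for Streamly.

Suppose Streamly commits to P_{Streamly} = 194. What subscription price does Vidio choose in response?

Vidio's profit: π = (P_{Vidio} − 61)(306 − 2P_{Vidio} + P_{Streamly}).
∂π/∂P_{Vidio} = 428 − 4P_{Vidio} + P_{Streamly} = 0 ⇒ P_{Vidio} = 107 + 0.25P_{Streamly}.
At P_{Streamly} = 194: P_{Vidio} = 107 + 0.25·194 = 155.5.

155.5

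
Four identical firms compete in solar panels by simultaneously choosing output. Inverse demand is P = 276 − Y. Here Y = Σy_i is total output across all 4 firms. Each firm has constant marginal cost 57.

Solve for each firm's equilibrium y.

A representative firm's profit is π_i = y_i(276 − Y) − 57y_i, with Y = y_i + Σ_{j≠i} y_j.
First-order condition: 219 − 2y_i − Σ_{j≠i} y_j = 0.
In a symmetric equilibrium every firm chooses the same y, so Σ_{j≠i} y_j = 3y. The condition becomes 219 − 5y = 0, giving y = 219/5 = 43.8.

43.8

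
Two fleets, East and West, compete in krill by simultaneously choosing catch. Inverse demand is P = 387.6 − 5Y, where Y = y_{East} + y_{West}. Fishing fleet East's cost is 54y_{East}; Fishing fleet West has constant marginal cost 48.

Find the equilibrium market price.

Fishing fleet East's profit: π = y_{East}(387.6 − 5(y_{East} + y_{West})) − 54y_{East}.
∂π/∂y_{East} = 333.6 − 10y_{East} − 5y_{West} = 0, so y_{East} = 33.36 − 0.5y_{West}.
By the same steps for West: y_{West} = 33.96 − 0.5y_{East}.
Plugging y_{West} into East's best response: y_{East} = 33.36 − 0.5(33.96 − 0.5y_{East}) ⇒ 0.75y_{East} = 16.38, so y_{East} = 21.84.
Then y_{West} = 33.96 − 0.5·21.84 = 23.04.
Equilibrium price: P = 387.6 − 5·44.88 = 163.2.

163.2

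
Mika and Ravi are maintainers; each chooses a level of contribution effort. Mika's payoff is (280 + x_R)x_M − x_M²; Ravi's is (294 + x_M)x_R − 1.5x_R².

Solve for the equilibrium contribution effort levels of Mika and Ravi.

Expanding Mika's payoff: 280x_M + x_Rx_M − x_M².
∂π/∂x_M = 280 + x_R − 2x_M = 0, so x_M = 140 + 0.5x_R.
Likewise for Ravi: x_R = 98 + (1/3)x_M.
Substituting the second reaction function into the first: x_M = 140 + 0.5(98 + (1/3)x_M), which gives (5/6)x_M = 189 ⇒ x_M = 226.8.
Then x_R = 98 + (1/3)·226.8 = 173.6.

226.8, 173.6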